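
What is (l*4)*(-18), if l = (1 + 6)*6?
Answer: -3024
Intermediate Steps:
l = 42 (l = 7*6 = 42)
(l*4)*(-18) = (42*4)*(-18) = 168*(-18) = -3024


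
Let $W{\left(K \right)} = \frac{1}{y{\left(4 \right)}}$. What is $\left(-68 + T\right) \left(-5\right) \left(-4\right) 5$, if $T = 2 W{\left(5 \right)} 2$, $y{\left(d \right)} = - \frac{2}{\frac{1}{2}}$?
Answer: $-6900$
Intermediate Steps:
$y{\left(d \right)} = -4$ ($y{\left(d \right)} = - 2 \frac{1}{\frac{1}{2}} = \left(-2\right) 2 = -4$)
$W{\left(K \right)} = - \frac{1}{4}$ ($W{\left(K \right)} = \frac{1}{-4} = - \frac{1}{4}$)
$T = -1$ ($T = 2 \left(- \frac{1}{4}\right) 2 = \left(- \frac{1}{2}\right) 2 = -1$)
$\left(-68 + T\right) \left(-5\right) \left(-4\right) 5 = \left(-68 - 1\right) \left(-5\right) \left(-4\right) 5 = - 69 \cdot 20 \cdot 5 = \left(-69\right) 100 = -6900$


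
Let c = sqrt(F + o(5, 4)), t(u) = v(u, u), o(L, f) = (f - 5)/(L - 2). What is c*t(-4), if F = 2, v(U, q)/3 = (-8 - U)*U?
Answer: 16*sqrt(15) ≈ 61.968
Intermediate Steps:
o(L, f) = (-5 + f)/(-2 + L)
v(U, q) = 3*U*(-8 - U) (v(U, q) = 3*((-8 - U)*U) = 3*(U*(-8 - U)) = 3*U*(-8 - U))
t(u) = -3*u*(8 + u)
c = sqrt(15)/3 (c = sqrt(2 + (-5 + 4)/(-2 + 5)) = sqrt(2 - 1/3) = sqrt(5/3) = sqrt(15)/3 ≈ 1.2910)
c*t(-4) = (sqrt(15)/3)*(-3*(-4)*(8 - 4)) = (sqrt(15)/3)*(-3*(-4)*4) = (sqrt(15)/3)*48 = 16*sqrt(15)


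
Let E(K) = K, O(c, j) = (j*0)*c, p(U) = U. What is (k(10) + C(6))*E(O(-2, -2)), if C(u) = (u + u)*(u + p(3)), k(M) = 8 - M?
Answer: 0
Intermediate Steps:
O(c, j) = 0 (O(c, j) = 0*c = 0)
C(u) = 2*u*(3 + u) (C(u) = (u + u)*(u + 3) = (2*u)*(3 + u) = 2*u*(3 + u))
(k(10) + C(6))*E(O(-2, -2)) = ((8 - 1*10) + 2*6*(3 + 6))*0 = ((8 - 10) + 2*6*9)*0 = (-2 + 108)*0 = 106*0 = 0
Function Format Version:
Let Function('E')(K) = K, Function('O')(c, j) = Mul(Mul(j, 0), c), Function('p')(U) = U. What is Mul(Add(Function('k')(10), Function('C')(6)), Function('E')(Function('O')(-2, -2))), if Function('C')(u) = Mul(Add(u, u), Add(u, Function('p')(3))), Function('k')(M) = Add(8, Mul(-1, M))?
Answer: 0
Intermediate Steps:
Function('O')(c, j) = 0 (Function('O')(c, j) = Mul(0, c) = 0)
Function('C')(u) = Mul(2, u, Add(3, u)) (Function('C')(u) = Mul(Add(u, u), Add(u, 3)) = Mul(Mul(2, u), Add(3, u)) = Mul(2, u, Add(3, u)))
Mul(Add(Function('k')(10), Function('C')(6)), Function('E')(Function('O')(-2, -2))) = Mul(Add(Add(8, Mul(-1, 10)), Mul(2, 6, Add(3, 6))), 0) = Mul(Add(Add(8, -10), Mul(2, 6, 9)), 0) = Mul(Add(-2, 108), 0) = Mul(106, 0) = 0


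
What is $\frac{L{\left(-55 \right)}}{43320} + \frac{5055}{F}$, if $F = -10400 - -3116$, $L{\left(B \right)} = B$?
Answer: $- \frac{3656387}{5259048} \approx -0.69526$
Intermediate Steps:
$F = -7284$ ($F = -10400 + 3116 = -7284$)
$\frac{L{\left(-55 \right)}}{43320} + \frac{5055}{F} = - \frac{55}{43320} + \frac{5055}{-7284} = \left(-55\right) \frac{1}{43320} + 5055 \left(- \frac{1}{7284}\right) = - \frac{11}{8664} - \frac{1685}{2428} = - \frac{3656387}{5259048}$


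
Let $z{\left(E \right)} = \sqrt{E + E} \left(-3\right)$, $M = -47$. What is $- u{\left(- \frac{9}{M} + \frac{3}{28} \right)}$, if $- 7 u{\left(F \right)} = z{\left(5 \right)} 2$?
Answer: $- \frac{6 \sqrt{10}}{7} \approx -2.7105$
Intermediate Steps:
$z{\left(E \right)} = - 3 \sqrt{2} \sqrt{E}$ ($z{\left(E \right)} = \sqrt{2 E} \left(-3\right) = \sqrt{2} \sqrt{E} \left(-3\right) = - 3 \sqrt{2} \sqrt{E}$)
$u{\left(F \right)} = \frac{6 \sqrt{10}}{7}$ ($u{\left(F \right)} = - \frac{- 3 \sqrt{2} \sqrt{5} \cdot 2}{7} = - \frac{- 3 \sqrt{10} \cdot 2}{7} = - \frac{\left(-6\right) \sqrt{10}}{7} = \frac{6 \sqrt{10}}{7}$)
$- u{\left(- \frac{9}{M} + \frac{3}{28} \right)} = - \frac{6 \sqrt{10}}{7}$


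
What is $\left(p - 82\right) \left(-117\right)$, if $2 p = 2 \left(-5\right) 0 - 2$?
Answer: $9711$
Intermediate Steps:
$p = -1$ ($p = \frac{2 \left(-5\right) 0 - 2}{2} = \frac{\left(-10\right) 0 - 2}{2} = \frac{0 - 2}{2} = \frac{1}{2} \left(-2\right) = -1$)
$\left(p - 82\right) \left(-117\right) = \left(-1 - 82\right) \left(-117\right) = \left(-83\right) \left(-117\right) = 9711$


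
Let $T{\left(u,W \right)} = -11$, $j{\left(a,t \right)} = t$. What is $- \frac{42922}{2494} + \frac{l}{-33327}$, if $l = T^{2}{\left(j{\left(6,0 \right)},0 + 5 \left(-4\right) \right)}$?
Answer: $- \frac{715381634}{41558769} \approx -17.214$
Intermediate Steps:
$l = 121$ ($l = \left(-11\right)^{2} = 121$)
$- \frac{42922}{2494} + \frac{l}{-33327} = - \frac{42922}{2494} + \frac{121}{-33327} = \left(-42922\right) \frac{1}{2494} + 121 \left(- \frac{1}{33327}\right) = - \frac{21461}{1247} - \frac{121}{33327} = - \frac{715381634}{41558769}$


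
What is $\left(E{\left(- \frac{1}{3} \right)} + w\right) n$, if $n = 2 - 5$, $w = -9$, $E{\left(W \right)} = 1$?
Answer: $24$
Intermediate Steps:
$n = -3$
$\left(E{\left(- \frac{1}{3} \right)} + w\right) n = \left(1 - 9\right) \left(-3\right) = \left(-8\right) \left(-3\right) = 24$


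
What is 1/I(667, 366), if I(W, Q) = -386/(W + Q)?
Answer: -1033/386 ≈ -2.6762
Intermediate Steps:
I(W, Q) = -386/(Q + W)
1/I(667, 366) = 1/(-386/(366 + 667)) = 1/(-386/1033) = -1033/386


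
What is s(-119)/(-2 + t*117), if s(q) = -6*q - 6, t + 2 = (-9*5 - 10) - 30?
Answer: -708/10181 ≈ -0.069541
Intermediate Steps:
t = -87 (t = -2 + ((-9*5 - 10) - 30) = -2 + ((-45 - 10) - 30) = -2 + (-55 - 30) = -2 - 85 = -87)
s(q) = -6 - 6*q
s(-119)/(-2 + t*117) = (-6 - 6*(-119))/(-2 - 87*117) = (-6 + 714)/(-2 - 10179) = 708/(-10181) = 708*(-1/10181) = -708/10181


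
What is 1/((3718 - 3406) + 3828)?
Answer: 1/4140 ≈ 0.00024155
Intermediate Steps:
1/((3718 - 3406) + 3828) = 1/(312 + 3828) = 1/4140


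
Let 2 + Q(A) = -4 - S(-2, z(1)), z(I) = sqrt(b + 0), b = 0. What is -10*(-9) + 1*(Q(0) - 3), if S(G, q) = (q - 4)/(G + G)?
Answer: 80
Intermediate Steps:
z(I) = 0 (z(I) = sqrt(0 + 0) = sqrt(0) = 0)
S(G, q) = (-4 + q)/(2*G) (S(G, q) = (-4 + q)/((2*G)) = (-4 + q)*(1/(2*G)) = (-4 + q)/(2*G))
Q(A) = -7 (Q(A) = -2 + (-4 - (-4 + 0)/(2*(-2))) = -2 + (-4 - (-1)*(-4)/(2*2)) = -2 + (-4 - 1*1) = -2 + (-4 - 1) = -2 - 5 = -7)
-10*(-9) + 1*(Q(0) - 3) = -10*(-9) + 1*(-7 - 3) = 90 + 1*(-10) = 90 - 10 = 80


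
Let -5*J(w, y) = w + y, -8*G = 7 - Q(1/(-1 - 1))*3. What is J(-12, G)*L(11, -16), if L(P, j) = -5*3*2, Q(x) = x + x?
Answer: -159/2 ≈ -79.500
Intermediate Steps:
Q(x) = 2*x
L(P, j) = -30 (L(P, j) = -15*2 = -30)
G = -5/4 (G = -(7 - 2/(-1 - 1)*3)/8 = -(7 - 2/(-2)*3)/8 = -(7 - 2*(-½)*3)/8 = -(7 - (-1)*3)/8 = -(7 - 1*(-3))/8 = -(7 + 3)/8 = -⅛*10 = -5/4 ≈ -1.2500)
J(w, y) = -w/5 - y/5 (J(w, y) = -(w + y)/5 = -w/5 - y/5)
J(-12, G)*L(11, -16) = (-⅕*(-12) - ⅕*(-5/4))*(-30) = (12/5 + ¼)*(-30) = (53/20)*(-30) = -159/2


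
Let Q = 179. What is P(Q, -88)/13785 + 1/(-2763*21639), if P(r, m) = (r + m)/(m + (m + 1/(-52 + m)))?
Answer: -50803059491/1353916596561003 ≈ -3.7523e-5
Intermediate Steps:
P(r, m) = (m + r)/(1/(-52 + m) + 2*m)
P(Q, -88)/13785 + 1/(-2763*21639) = (((-88)² - 52*(-88) - 52*179 - 88*179)/(1 - 104*(-88) + 2*(-88)²))/13785 + 1/(-2763*21639) = ((7744 + 4576 - 9308 - 15752)/(1 + 9152 + 2*7744))*(1/13785) - 1/2763*1/21639 = (-12740/(1 + 9152 + 15488))*(1/13785) - 1/59788557 = (-12740/24641)*(1/13785) - 1/59788557 = ((1/24641)*(-12740))*(1/13785) - 1/59788557 = -12740/24641*1/13785 - 1/59788557 = -2548/67935237 - 1/59788557 = -50803059491/1353916596561003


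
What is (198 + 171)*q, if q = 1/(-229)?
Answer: -369/229 ≈ -1.6114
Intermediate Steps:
q = -1/229 ≈ -0.0043668
(198 + 171)*q = (198 + 171)*(-1/229) = 369*(-1/229) = -369/229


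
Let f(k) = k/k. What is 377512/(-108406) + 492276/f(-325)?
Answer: 26682647272/54203 ≈ 4.9227e+5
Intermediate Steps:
f(k) = 1
377512/(-108406) + 492276/f(-325) = 377512/(-108406) + 492276/1 = 377512*(-1/108406) + 492276*1 = -188756/54203 + 492276 = 26682647272/54203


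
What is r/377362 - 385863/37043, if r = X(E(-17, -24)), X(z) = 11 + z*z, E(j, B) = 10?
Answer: -145605921633/13978620566 ≈ -10.416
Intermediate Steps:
X(z) = 11 + z**2
r = 111 (r = 11 + 10**2 = 11 + 100 = 111)
r/377362 - 385863/37043 = 111/377362 - 385863/37043 = -145605921633/13978620566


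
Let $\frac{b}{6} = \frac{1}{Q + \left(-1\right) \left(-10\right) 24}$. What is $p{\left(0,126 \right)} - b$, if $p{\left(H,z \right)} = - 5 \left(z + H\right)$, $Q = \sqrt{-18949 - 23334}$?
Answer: $\frac{6 \left(- 105 \sqrt{42283} + 25201 i\right)}{\sqrt{42283} - 240 i} \approx -630.01 + 0.012352 i$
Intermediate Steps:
$Q = i \sqrt{42283}$ ($Q = \sqrt{-42283} = i \sqrt{42283} \approx 205.63 i$)
$p{\left(H,z \right)} = - 5 H - 5 z$ ($p{\left(H,z \right)} = - 5 \left(H + z\right) = - 5 H - 5 z$)
$b = \frac{6}{240 + i \sqrt{42283}}$ ($b = \frac{6}{i \sqrt{42283} + \left(-1\right) \left(-10\right) 24} = \frac{6}{i \sqrt{42283} + 10 \cdot 24} = \frac{6}{i \sqrt{42283} + 240} = \frac{6}{240 + i \sqrt{42283}} \approx 0.014417 - 0.012352 i$)
$p{\left(0,126 \right)} - b = \left(\left(-5\right) 0 - 630\right) - \left(\frac{1440}{99883} - \frac{6 i \sqrt{42283}}{99883}\right) = \left(0 - 630\right) - \left(\frac{1440}{99883} - \frac{6 i \sqrt{42283}}{99883}\right) = -630 - \left(\frac{1440}{99883} - \frac{6 i \sqrt{42283}}{99883}\right) = - \frac{62927730}{99883} + \frac{6 i \sqrt{42283}}{99883}$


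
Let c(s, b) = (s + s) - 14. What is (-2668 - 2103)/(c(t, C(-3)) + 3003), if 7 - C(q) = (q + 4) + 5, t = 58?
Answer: -4771/3105 ≈ -1.5366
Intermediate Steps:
C(q) = -2 - q (C(q) = 7 - ((q + 4) + 5) = 7 - ((4 + q) + 5) = 7 - (9 + q) = 7 + (-9 - q) = -2 - q)
c(s, b) = -14 + 2*s (c(s, b) = 2*s - 14 = -14 + 2*s)
(-2668 - 2103)/(c(t, C(-3)) + 3003) = (-2668 - 2103)/((-14 + 2*58) + 3003) = -4771/((-14 + 116) + 3003) = -4771/(102 + 3003) = -4771/3105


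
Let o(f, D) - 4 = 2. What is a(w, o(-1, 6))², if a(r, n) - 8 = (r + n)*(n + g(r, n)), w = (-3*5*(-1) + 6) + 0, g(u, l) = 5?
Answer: 93025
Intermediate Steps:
o(f, D) = 6 (o(f, D) = 4 + 2 = 6)
w = 21 (w = (-15*(-1) + 6) + 0 = (15 + 6) + 0 = 21 + 0 = 21)
a(r, n) = 8 + (5 + n)*(n + r) (a(r, n) = 8 + (r + n)*(n + 5) = 8 + (n + r)*(5 + n) = 8 + (5 + n)*(n + r))
a(w, o(-1, 6))² = (8 + 6² + 5*6 + 5*21 + 6*21)² = (8 + 36 + 30 + 105 + 126)² = 305² = 93025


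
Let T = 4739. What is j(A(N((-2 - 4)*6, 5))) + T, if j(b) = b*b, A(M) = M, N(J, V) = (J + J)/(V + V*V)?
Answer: 118619/25 ≈ 4744.8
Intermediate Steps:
N(J, V) = 2*J/(V + V²) (N(J, V) = (2*J)/(V + V²) = 2*J/(V + V²))
j(b) = b²
j(A(N((-2 - 4)*6, 5))) + T = (2*((-2 - 4)*6)/(5*(1 + 5)))² + 4739 = (2*(-6*6)*(⅕)/6)² + 4739 = (2*(-36)*(⅕)*(⅙))² + 4739 = (-12/5)² + 4739 = 144/25 + 4739 = 118619/25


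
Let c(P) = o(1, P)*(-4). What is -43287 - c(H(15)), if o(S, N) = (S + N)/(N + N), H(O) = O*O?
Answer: -9739123/225 ≈ -43285.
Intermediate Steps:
H(O) = O**2
o(S, N) = (N + S)/(2*N) (o(S, N) = (N + S)/((2*N)) = (N + S)*(1/(2*N)) = (N + S)/(2*N))
c(P) = -2*(1 + P)/P (c(P) = ((P + 1)/(2*P))*(-4) = ((1 + P)/(2*P))*(-4) = -2*(1 + P)/P)
-43287 - c(H(15)) = -43287 - (-2 - 2/(15**2)) = -43287 - (-2 - 2/225) = -43287 - 1*(-452/225) = -43287 + 452/225 = -9739123/225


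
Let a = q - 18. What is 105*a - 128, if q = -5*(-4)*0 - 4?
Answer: -2438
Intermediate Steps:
q = -4 (q = 20*0 - 4 = 0 - 4 = -4)
a = -22 (a = -4 - 18 = -22)
105*a - 128 = 105*(-22) - 128 = -2310 - 128 = -2438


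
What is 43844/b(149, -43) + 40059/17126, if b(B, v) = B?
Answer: 756841135/2551774 ≈ 296.59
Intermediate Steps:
43844/b(149, -43) + 40059/17126 = 43844/149 + 40059/17126 = 756841135/2551774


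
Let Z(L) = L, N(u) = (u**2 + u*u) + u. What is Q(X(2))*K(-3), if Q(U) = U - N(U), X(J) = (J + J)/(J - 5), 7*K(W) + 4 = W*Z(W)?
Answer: -160/63 ≈ -2.5397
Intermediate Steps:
N(u) = u + 2*u**2 (N(u) = (u**2 + u**2) + u = 2*u**2 + u = u + 2*u**2)
K(W) = -4/7 + W**2/7 (K(W) = -4/7 + (W*W)/7 = -4/7 + W**2/7)
X(J) = 2*J/(-5 + J) (X(J) = (2*J)/(-5 + J) = 2*J/(-5 + J))
Q(U) = U - U*(1 + 2*U)
Q(X(2))*K(-3) = (-2*16/(-5 + 2)**2)*(-4/7 + (1/7)*(-3)**2) = (-2*(2*2/(-3))**2)*(-4/7 + (1/7)*9) = (-2*(2*2*(-1/3))**2)*(-4/7 + 9/7) = -2*(-4/3)**2*(5/7) = -2*16/9*(5/7) = -32/9*5/7 = -160/63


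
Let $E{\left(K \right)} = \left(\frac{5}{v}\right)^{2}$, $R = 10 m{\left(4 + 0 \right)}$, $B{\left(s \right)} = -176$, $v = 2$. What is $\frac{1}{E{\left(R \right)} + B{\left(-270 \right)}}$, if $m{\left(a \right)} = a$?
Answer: $- \frac{4}{679} \approx -0.005891$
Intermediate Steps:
$R = 40$ ($R = 10 \left(4 + 0\right) = 10 \cdot 4 = 40$)
$E{\left(K \right)} = \frac{25}{4}$ ($E{\left(K \right)} = \left(\frac{5}{2}\right)^{2} = \frac{25}{4}$)
$\frac{1}{E{\left(R \right)} + B{\left(-270 \right)}} = \frac{1}{\frac{25}{4} - 176} = \frac{1}{- \frac{679}{4}} = - \frac{4}{679}$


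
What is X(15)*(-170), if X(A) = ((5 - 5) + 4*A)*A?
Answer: -153000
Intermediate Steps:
X(A) = 4*A² (X(A) = (0 + 4*A)*A = (4*A)*A = 4*A²)
X(15)*(-170) = (4*15²)*(-170) = (4*225)*(-170) = 900*(-170) = -153000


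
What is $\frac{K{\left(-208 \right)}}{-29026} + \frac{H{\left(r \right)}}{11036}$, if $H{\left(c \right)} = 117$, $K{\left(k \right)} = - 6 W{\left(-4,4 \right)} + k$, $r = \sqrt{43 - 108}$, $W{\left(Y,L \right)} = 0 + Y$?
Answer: $\frac{117971}{6963716} \approx 0.016941$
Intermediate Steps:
$W{\left(Y,L \right)} = Y$
$r = i \sqrt{65}$ ($r = \sqrt{-65} = i \sqrt{65} \approx 8.0623 i$)
$K{\left(k \right)} = 24 + k$ ($K{\left(k \right)} = \left(-6\right) \left(-4\right) + k = 24 + k$)
$\frac{K{\left(-208 \right)}}{-29026} + \frac{H{\left(r \right)}}{11036} = \frac{24 - 208}{-29026} + \frac{117}{11036} = \left(-184\right) \left(- \frac{1}{29026}\right) + 117 \cdot \frac{1}{11036} = \frac{4}{631} + \frac{117}{11036} = \frac{117971}{6963716}$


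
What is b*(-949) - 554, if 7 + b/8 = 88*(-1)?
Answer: 720686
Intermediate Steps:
b = -760 (b = -56 + 8*(88*(-1)) = -56 + 8*(-88) = -56 - 704 = -760)
b*(-949) - 554 = -760*(-949) - 554 = 721240 - 554 = 720686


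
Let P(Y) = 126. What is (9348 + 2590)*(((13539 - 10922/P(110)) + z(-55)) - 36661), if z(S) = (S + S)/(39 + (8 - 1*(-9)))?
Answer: -34913176427/126 ≈ -2.7709e+8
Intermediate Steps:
z(S) = S/28 (z(S) = (2*S)/(39 + (8 + 9)) = (2*S)/(39 + 17) = (2*S)/56 = (2*S)*(1/56) = S/28)
(9348 + 2590)*(((13539 - 10922/P(110)) + z(-55)) - 36661) = (9348 + 2590)*(((13539 - 10922/126) + (1/28)*(-55)) - 36661) = 11938*(((13539 - 10922*1/126) - 55/28) - 36661) = 11938*(((13539 - 5461/63) - 55/28) - 36661) = 11938*((847496/63 - 55/28) - 36661) = 11938*(3389489/252 - 36661) = 11938*(-5849083/252) = -34913176427/126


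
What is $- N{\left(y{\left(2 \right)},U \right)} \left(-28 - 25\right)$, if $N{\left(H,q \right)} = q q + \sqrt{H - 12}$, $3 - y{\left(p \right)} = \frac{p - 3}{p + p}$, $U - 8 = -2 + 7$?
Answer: $8957 + \frac{53 i \sqrt{35}}{2} \approx 8957.0 + 156.78 i$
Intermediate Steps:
$U = 13$ ($U = 8 + \left(-2 + 7\right) = 8 + 5 = 13$)
$y{\left(p \right)} = 3 - \frac{-3 + p}{2 p}$ ($y{\left(p \right)} = 3 - \frac{p - 3}{p + p} = 3 - \frac{-3 + p}{2 p}$)
$N{\left(H,q \right)} = q^{2} + \sqrt{-12 + H}$
$- N{\left(y{\left(2 \right)},U \right)} \left(-28 - 25\right) = - (13^{2} + \sqrt{-12 + \frac{3 + 5 \cdot 2}{2 \cdot 2}}) \left(-28 - 25\right) = - (169 + \sqrt{-12 + \frac{1}{2} \cdot \frac{1}{2} \left(3 + 10\right)}) \left(-53\right) = - (169 + \sqrt{-12 + \frac{1}{2} \cdot \frac{1}{2} \cdot 13}) \left(-53\right) = - (169 + \sqrt{-12 + \frac{13}{4}}) \left(-53\right) = - (169 + \sqrt{- \frac{35}{4}}) \left(-53\right) = - (169 + \frac{i \sqrt{35}}{2}) \left(-53\right) = \left(-169 - \frac{i \sqrt{35}}{2}\right) \left(-53\right) = 8957 + \frac{53 i \sqrt{35}}{2}$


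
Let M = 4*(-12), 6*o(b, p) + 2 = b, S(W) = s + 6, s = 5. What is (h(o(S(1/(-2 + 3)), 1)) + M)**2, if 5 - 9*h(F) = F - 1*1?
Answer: 9025/4 ≈ 2256.3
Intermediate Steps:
S(W) = 11 (S(W) = 5 + 6 = 11)
o(b, p) = -1/3 + b/6
h(F) = 2/3 - F/9 (h(F) = 5/9 - (F - 1*1)/9 = 5/9 - (F - 1)/9 = 5/9 - (-1 + F)/9 = 5/9 + (1/9 - F/9) = 2/3 - F/9)
M = -48
(h(o(S(1/(-2 + 3)), 1)) + M)**2 = ((2/3 - (-1/3 + (1/6)*11)/9) - 48)**2 = ((2/3 - (-1/3 + 11/6)/9) - 48)**2 = ((2/3 - 1/9*3/2) - 48)**2 = ((2/3 - 1/6) - 48)**2 = (1/2 - 48)**2 = (-95/2)**2 = 9025/4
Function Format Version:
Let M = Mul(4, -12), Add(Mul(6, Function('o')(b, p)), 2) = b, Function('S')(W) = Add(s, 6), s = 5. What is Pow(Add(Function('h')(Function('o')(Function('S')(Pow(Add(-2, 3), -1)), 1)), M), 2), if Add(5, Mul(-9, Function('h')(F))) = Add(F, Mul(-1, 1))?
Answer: Rational(9025, 4) ≈ 2256.3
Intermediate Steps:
Function('S')(W) = 11 (Function('S')(W) = Add(5, 6) = 11)
Function('o')(b, p) = Add(Rational(-1, 3), Mul(Rational(1, 6), b))
Function('h')(F) = Add(Rational(2, 3), Mul(Rational(-1, 9), F)) (Function('h')(F) = Add(Rational(5, 9), Mul(Rational(-1, 9), Add(F, Mul(-1, 1)))) = Add(Rational(5, 9), Mul(Rational(-1, 9), Add(F, -1))) = Add(Rational(5, 9), Mul(Rational(-1, 9), Add(-1, F))) = Add(Rational(5, 9), Add(Rational(1, 9), Mul(Rational(-1, 9), F))) = Add(Rational(2, 3), Mul(Rational(-1, 9), F)))
M = -48
Pow(Add(Function('h')(Function('o')(Function('S')(Pow(Add(-2, 3), -1)), 1)), M), 2) = Pow(Add(Add(Rational(2, 3), Mul(Rational(-1, 9), Add(Rational(-1, 3), Mul(Rational(1, 6), 11)))), -48), 2) = Pow(Add(Add(Rational(2, 3), Mul(Rational(-1, 9), Add(Rational(-1, 3), Rational(11, 6)))), -48), 2) = Pow(Add(Add(Rational(2, 3), Mul(Rational(-1, 9), Rational(3, 2))), -48), 2) = Pow(Add(Add(Rational(2, 3), Rational(-1, 6)), -48), 2) = Pow(Add(Rational(1, 2), -48), 2) = Pow(Rational(-95, 2), 2) = Rational(9025, 4)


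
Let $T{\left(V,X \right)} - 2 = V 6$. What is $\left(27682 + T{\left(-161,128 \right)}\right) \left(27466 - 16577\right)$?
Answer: $290932302$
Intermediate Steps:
$T{\left(V,X \right)} = 2 + 6 V$ ($T{\left(V,X \right)} = 2 + V 6 = 2 + 6 V$)
$\left(27682 + T{\left(-161,128 \right)}\right) \left(27466 - 16577\right) = \left(27682 + \left(2 + 6 \left(-161\right)\right)\right) \left(27466 - 16577\right) = \left(27682 + \left(2 - 966\right)\right) 10889 = \left(27682 - 964\right) 10889 = 26718 \cdot 10889 = 290932302$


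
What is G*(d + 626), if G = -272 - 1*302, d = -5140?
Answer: 2591036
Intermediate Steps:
G = -574 (G = -272 - 302 = -574)
G*(d + 626) = -574*(-5140 + 626) = -574*(-4514) = 2591036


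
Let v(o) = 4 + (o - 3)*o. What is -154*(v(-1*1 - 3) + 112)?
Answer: -22176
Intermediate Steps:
v(o) = 4 + o*(-3 + o) (v(o) = 4 + (-3 + o)*o = 4 + o*(-3 + o))
-154*(v(-1*1 - 3) + 112) = -154*((4 + (-1*1 - 3)**2 - 3*(-1*1 - 3)) + 112) = -154*((4 + (-1 - 3)**2 - 3*(-1 - 3)) + 112) = -154*((4 + (-4)**2 - 3*(-4)) + 112) = -154*((4 + 16 + 12) + 112) = -154*(32 + 112) = -154*144 = -22176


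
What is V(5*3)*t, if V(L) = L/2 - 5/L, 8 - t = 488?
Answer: -3440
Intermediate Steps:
t = -480 (t = 8 - 1*488 = 8 - 488 = -480)
V(L) = L/2 - 5/L (V(L) = L*(1/2) - 5/L = L/2 - 5/L)
V(5*3)*t = ((5*3)/2 - 5/(5*3))*(-480) = ((1/2)*15 - 5/15)*(-480) = (15/2 - 5*1/15)*(-480) = (15/2 - 1/3)*(-480) = (43/6)*(-480) = -3440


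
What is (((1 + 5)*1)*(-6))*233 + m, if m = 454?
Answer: -7934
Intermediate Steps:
(((1 + 5)*1)*(-6))*233 + m = (((1 + 5)*1)*(-6))*233 + 454 = ((6*1)*(-6))*233 + 454 = (6*(-6))*233 + 454 = -36*233 + 454 = -8388 + 454 = -7934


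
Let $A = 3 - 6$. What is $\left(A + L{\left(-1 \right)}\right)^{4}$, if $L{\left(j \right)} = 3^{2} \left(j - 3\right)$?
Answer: $2313441$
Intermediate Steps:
$L{\left(j \right)} = -27 + 9 j$ ($L{\left(j \right)} = 9 \left(-3 + j\right) = -27 + 9 j$)
$A = -3$ ($A = 3 - 6 = -3$)
$\left(A + L{\left(-1 \right)}\right)^{4} = \left(-3 + \left(-27 + 9 \left(-1\right)\right)\right)^{4} = \left(-3 - 36\right)^{4} = \left(-39\right)^{4} = 2313441$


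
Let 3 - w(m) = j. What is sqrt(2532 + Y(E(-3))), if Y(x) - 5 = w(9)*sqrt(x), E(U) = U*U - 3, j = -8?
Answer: sqrt(2537 + 11*sqrt(6)) ≈ 50.635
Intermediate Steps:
w(m) = 11 (w(m) = 3 - 1*(-8) = 3 + 8 = 11)
E(U) = -3 + U**2 (E(U) = U**2 - 3 = -3 + U**2)
Y(x) = 5 + 11*sqrt(x)
sqrt(2532 + Y(E(-3))) = sqrt(2532 + (5 + 11*sqrt(-3 + (-3)**2))) = sqrt(2532 + (5 + 11*sqrt(-3 + 9))) = sqrt(2532 + (5 + 11*sqrt(6))) = sqrt(2537 + 11*sqrt(6))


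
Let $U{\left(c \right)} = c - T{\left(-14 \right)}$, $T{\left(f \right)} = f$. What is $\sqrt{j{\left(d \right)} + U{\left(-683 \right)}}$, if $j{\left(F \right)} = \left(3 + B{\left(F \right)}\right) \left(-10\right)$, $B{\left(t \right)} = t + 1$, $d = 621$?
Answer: $i \sqrt{6919} \approx 83.181 i$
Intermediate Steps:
$B{\left(t \right)} = 1 + t$
$j{\left(F \right)} = -40 - 10 F$ ($j{\left(F \right)} = \left(3 + \left(1 + F\right)\right) \left(-10\right) = \left(4 + F\right) \left(-10\right) = -40 - 10 F$)
$U{\left(c \right)} = 14 + c$ ($U{\left(c \right)} = c - -14 = c + 14 = 14 + c$)
$\sqrt{j{\left(d \right)} + U{\left(-683 \right)}} = \sqrt{\left(-40 - 6210\right) + \left(14 - 683\right)} = \sqrt{\left(-40 - 6210\right) - 669} = \sqrt{-6250 - 669} = \sqrt{-6919} = i \sqrt{6919}$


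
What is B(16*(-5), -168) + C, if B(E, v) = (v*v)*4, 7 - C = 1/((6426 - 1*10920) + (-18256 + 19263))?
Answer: 393692762/3487 ≈ 1.1290e+5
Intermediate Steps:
C = 24410/3487 (C = 7 - 1/((6426 - 1*10920) + (-18256 + 19263)) = 7 - 1/((6426 - 10920) + 1007) = 7 - 1/(-4494 + 1007) = 7 - 1/(-3487) = 7 - 1*(-1/3487) = 7 + 1/3487 = 24410/3487 ≈ 7.0003)
B(E, v) = 4*v² (B(E, v) = v²*4 = 4*v²)
B(16*(-5), -168) + C = 4*(-168)² + 24410/3487 = 4*28224 + 24410/3487 = 112896 + 24410/3487 = 393692762/3487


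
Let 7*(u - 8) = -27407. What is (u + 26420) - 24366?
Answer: -12973/7 ≈ -1853.3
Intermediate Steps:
u = -27351/7 (u = 8 + (1/7)*(-27407) = 8 - 27407/7 = -27351/7 ≈ -3907.3)
(u + 26420) - 24366 = (-27351/7 + 26420) - 24366 = 157589/7 - 24366 = -12973/7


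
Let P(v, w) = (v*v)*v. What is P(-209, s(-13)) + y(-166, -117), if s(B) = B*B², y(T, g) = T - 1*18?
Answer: -9129513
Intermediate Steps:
y(T, g) = -18 + T (y(T, g) = T - 18 = -18 + T)
s(B) = B³
P(v, w) = v³ (P(v, w) = v²*v = v³)
P(-209, s(-13)) + y(-166, -117) = (-209)³ + (-18 - 166) = -9129329 - 184 = -9129513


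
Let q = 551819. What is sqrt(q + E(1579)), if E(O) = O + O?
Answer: sqrt(554977) ≈ 744.97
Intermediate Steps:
E(O) = 2*O
sqrt(q + E(1579)) = sqrt(551819 + 2*1579) = sqrt(551819 + 3158) = sqrt(554977)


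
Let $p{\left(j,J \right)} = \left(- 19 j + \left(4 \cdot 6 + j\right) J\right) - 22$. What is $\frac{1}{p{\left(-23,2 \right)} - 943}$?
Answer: $- \frac{1}{526} \approx -0.0019011$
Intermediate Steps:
$p{\left(j,J \right)} = -22 - 19 j + J \left(24 + j\right)$ ($p{\left(j,J \right)} = \left(- 19 j + \left(24 + j\right) J\right) - 22 = \left(- 19 j + J \left(24 + j\right)\right) - 22 = -22 - 19 j + J \left(24 + j\right)$)
$\frac{1}{p{\left(-23,2 \right)} - 943} = \frac{1}{\left(-22 - -437 + 24 \cdot 2 + 2 \left(-23\right)\right) - 943} = \frac{1}{\left(-22 + 437 + 48 - 46\right) - 943} = \frac{1}{417 - 943} = \frac{1}{-526} = - \frac{1}{526}$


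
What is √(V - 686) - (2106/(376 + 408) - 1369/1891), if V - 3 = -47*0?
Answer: -1454575/741272 + I*√683 ≈ -1.9623 + 26.134*I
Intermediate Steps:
V = 3 (V = 3 - 47*0 = 3 + 0 = 3)
√(V - 686) - (2106/(376 + 408) - 1369/1891) = √(3 - 686) - (2106/(376 + 408) - 1369/1891) = √(-683) - (2106/784 - 1369*1/1891) = I*√683 - (2106*(1/784) - 1369/1891) = I*√683 - (1053/392 - 1369/1891) = I*√683 - 1*1454575/741272 = I*√683 - 1454575/741272 = -1454575/741272 + I*√683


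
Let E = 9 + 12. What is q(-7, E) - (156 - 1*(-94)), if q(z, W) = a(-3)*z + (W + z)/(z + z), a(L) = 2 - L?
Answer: -286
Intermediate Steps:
E = 21
q(z, W) = 5*z + (W + z)/(2*z) (q(z, W) = (2 - 1*(-3))*z + (W + z)/(z + z) = (2 + 3)*z + (W + z)/((2*z)) = 5*z + (W + z)*(1/(2*z)) = 5*z + (W + z)/(2*z))
q(-7, E) - (156 - 1*(-94)) = (½)*(21 - 7*(1 + 10*(-7)))/(-7) - (156 - 1*(-94)) = (½)*(-⅐)*(21 - 7*(1 - 70)) - (156 + 94) = (½)*(-⅐)*(21 - 7*(-69)) - 1*250 = (½)*(-⅐)*(21 + 483) - 250 = (½)*(-⅐)*504 - 250 = -36 - 250 = -286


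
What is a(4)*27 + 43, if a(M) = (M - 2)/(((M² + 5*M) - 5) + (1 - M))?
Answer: 629/14 ≈ 44.929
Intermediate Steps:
a(M) = (-2 + M)/(-4 + M² + 4*M) (a(M) = (-2 + M)/((-5 + M² + 5*M) + (1 - M)) = (-2 + M)/(-4 + M² + 4*M))
a(4)*27 + 43 = ((-2 + 4)/(-4 + 4² + 4*4))*27 + 43 = (2/(-4 + 16 + 16))*27 + 43 = (2/28)*27 + 43 = ((1/28)*2)*27 + 43 = (1/14)*27 + 43 = 27/14 + 43 = 629/14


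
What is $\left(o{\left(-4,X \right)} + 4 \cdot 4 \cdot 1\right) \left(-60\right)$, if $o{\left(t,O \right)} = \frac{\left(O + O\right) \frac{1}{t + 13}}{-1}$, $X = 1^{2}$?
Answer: $- \frac{2840}{3} \approx -946.67$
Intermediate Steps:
$X = 1$
$o{\left(t,O \right)} = - \frac{2 O}{13 + t}$ ($o{\left(t,O \right)} = \frac{2 O}{13 + t} \left(-1\right) = - \frac{2 O}{13 + t}$)
$\left(o{\left(-4,X \right)} + 4 \cdot 4 \cdot 1\right) \left(-60\right) = \left(\left(-2\right) 1 \frac{1}{13 - 4} + 4 \cdot 4 \cdot 1\right) \left(-60\right) = \left(\left(-2\right) 1 \cdot \frac{1}{9} + 16 \cdot 1\right) \left(-60\right) = \left(\left(-2\right) 1 \cdot \frac{1}{9} + 16\right) \left(-60\right) = \left(- \frac{2}{9} + 16\right) \left(-60\right) = \frac{142}{9} \left(-60\right) = - \frac{2840}{3}$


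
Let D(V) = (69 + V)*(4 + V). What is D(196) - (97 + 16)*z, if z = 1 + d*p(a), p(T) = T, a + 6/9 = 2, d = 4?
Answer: 156853/3 ≈ 52284.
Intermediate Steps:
a = 4/3 (a = -2/3 + 2 = 4/3 ≈ 1.3333)
z = 19/3 (z = 1 + 4*(4/3) = 1 + 16/3 = 19/3 ≈ 6.3333)
D(V) = (4 + V)*(69 + V)
D(196) - (97 + 16)*z = (276 + 196**2 + 73*196) - (97 + 16)*19/3 = (276 + 38416 + 14308) - 113*19/3 = 53000 - 1*2147/3 = 53000 - 2147/3 = 156853/3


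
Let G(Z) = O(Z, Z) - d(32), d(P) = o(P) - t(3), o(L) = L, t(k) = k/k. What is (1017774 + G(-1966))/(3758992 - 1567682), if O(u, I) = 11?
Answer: 508877/1095655 ≈ 0.46445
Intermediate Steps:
t(k) = 1
d(P) = -1 + P (d(P) = P - 1*1 = P - 1 = -1 + P)
G(Z) = -20 (G(Z) = 11 - (-1 + 32) = 11 - 1*31 = 11 - 31 = -20)
(1017774 + G(-1966))/(3758992 - 1567682) = (1017774 - 20)/(3758992 - 1567682) = 1017754/2191310 = 1017754*(1/2191310) = 508877/1095655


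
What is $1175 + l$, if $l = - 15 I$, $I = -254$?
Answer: $4985$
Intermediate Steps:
$l = 3810$ ($l = \left(-15\right) \left(-254\right) = 3810$)
$1175 + l = 1175 + 3810 = 4985$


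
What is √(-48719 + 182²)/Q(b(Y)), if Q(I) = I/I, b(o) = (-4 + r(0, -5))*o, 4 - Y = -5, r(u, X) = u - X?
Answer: I*√15595 ≈ 124.88*I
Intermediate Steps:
Y = 9 (Y = 4 - 1*(-5) = 4 + 5 = 9)
b(o) = o (b(o) = (-4 + (0 - 1*(-5)))*o = (-4 + (0 + 5))*o = (-4 + 5)*o = 1*o = o)
Q(I) = 1
√(-48719 + 182²)/Q(b(Y)) = √(-48719 + 182²)/1 = √(-48719 + 33124)*1 = √(-15595)*1 = (I*√15595)*1 = I*√15595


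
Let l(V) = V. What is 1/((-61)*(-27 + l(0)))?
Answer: 1/1647 ≈ 0.00060716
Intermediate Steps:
1/((-61)*(-27 + l(0))) = 1/((-61)*(-27 + 0)) = -1/61/(-27) = -1/61*(-1/27) = 1/1647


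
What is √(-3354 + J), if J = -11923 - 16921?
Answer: I*√32198 ≈ 179.44*I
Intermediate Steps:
J = -28844
√(-3354 + J) = √(-3354 - 28844) = √(-32198) = I*√32198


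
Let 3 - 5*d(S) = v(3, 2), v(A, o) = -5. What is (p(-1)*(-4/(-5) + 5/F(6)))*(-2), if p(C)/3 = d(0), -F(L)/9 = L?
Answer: -1528/225 ≈ -6.7911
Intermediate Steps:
d(S) = 8/5 (d(S) = ⅗ - ⅕*(-5) = ⅗ + 1 = 8/5)
F(L) = -9*L
p(C) = 24/5 (p(C) = 3*(8/5) = 24/5)
(p(-1)*(-4/(-5) + 5/F(6)))*(-2) = (24*(-4/(-5) + 5/((-9*6)))/5)*(-2) = (24*(-4*(-⅕) + 5/(-54))/5)*(-2) = (24*(⅘ + 5*(-1/54))/5)*(-2) = (24*(⅘ - 5/54)/5)*(-2) = ((24/5)*(191/270))*(-2) = (764/225)*(-2) = -1528/225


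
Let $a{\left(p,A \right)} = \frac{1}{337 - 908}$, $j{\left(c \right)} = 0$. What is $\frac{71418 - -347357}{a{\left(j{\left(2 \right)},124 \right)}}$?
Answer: $-239120525$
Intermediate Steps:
$a{\left(p,A \right)} = - \frac{1}{571}$ ($a{\left(p,A \right)} = \frac{1}{-571} = - \frac{1}{571}$)
$\frac{71418 - -347357}{a{\left(j{\left(2 \right)},124 \right)}} = \frac{71418 - -347357}{- \frac{1}{571}} = \left(71418 + 347357\right) \left(-571\right) = 418775 \left(-571\right) = -239120525$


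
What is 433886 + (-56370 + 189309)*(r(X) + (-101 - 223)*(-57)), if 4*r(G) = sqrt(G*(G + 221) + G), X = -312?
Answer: 2455551338 + 398817*sqrt(195) ≈ 2.4611e+9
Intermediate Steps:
r(G) = sqrt(G + G*(221 + G))/4 (r(G) = sqrt(G*(G + 221) + G)/4 = sqrt(G*(221 + G) + G)/4 = sqrt(G + G*(221 + G))/4)
433886 + (-56370 + 189309)*(r(X) + (-101 - 223)*(-57)) = 433886 + (-56370 + 189309)*(sqrt(-312*(222 - 312))/4 + (-101 - 223)*(-57)) = 433886 + 132939*(sqrt(-312*(-90))/4 - 324*(-57)) = 433886 + 132939*(sqrt(28080)/4 + 18468) = 433886 + 132939*((12*sqrt(195))/4 + 18468) = 433886 + 132939*(3*sqrt(195) + 18468) = 433886 + 132939*(18468 + 3*sqrt(195)) = 433886 + (2455117452 + 398817*sqrt(195)) = 2455551338 + 398817*sqrt(195)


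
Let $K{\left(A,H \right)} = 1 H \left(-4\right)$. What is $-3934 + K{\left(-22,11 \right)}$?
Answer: $-3978$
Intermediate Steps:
$K{\left(A,H \right)} = - 4 H$ ($K{\left(A,H \right)} = H \left(-4\right) = - 4 H$)
$-3934 + K{\left(-22,11 \right)} = -3934 - 44 = -3978$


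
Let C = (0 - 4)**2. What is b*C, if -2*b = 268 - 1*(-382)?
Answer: -5200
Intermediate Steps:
C = 16 (C = (-4)**2 = 16)
b = -325 (b = -(268 - 1*(-382))/2 = -(268 + 382)/2 = -1/2*650 = -325)
b*C = -325*16 = -5200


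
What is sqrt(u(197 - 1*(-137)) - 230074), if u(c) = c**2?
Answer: I*sqrt(118518) ≈ 344.26*I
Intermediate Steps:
sqrt(u(197 - 1*(-137)) - 230074) = sqrt((197 - 1*(-137))**2 - 230074) = sqrt((197 + 137)**2 - 230074) = sqrt(334**2 - 230074) = sqrt(111556 - 230074) = sqrt(-118518) = I*sqrt(118518)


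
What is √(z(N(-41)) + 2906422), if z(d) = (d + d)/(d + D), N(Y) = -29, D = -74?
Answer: 2*√7708559243/103 ≈ 1704.8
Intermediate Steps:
z(d) = 2*d/(-74 + d) (z(d) = (d + d)/(d - 74) = (2*d)/(-74 + d) = 2*d/(-74 + d))
√(z(N(-41)) + 2906422) = √(2*(-29)/(-74 - 29) + 2906422) = √(2*(-29)/(-103) + 2906422) = √(2*(-29)*(-1/103) + 2906422) = √(58/103 + 2906422) = √(299361524/103) = 2*√7708559243/103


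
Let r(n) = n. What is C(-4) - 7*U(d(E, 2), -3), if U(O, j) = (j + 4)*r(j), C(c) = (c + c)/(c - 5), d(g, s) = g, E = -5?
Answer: 197/9 ≈ 21.889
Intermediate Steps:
C(c) = 2*c/(-5 + c) (C(c) = (2*c)/(-5 + c) = 2*c/(-5 + c))
U(O, j) = j*(4 + j) (U(O, j) = (j + 4)*j = (4 + j)*j = j*(4 + j))
C(-4) - 7*U(d(E, 2), -3) = 2*(-4)/(-5 - 4) - (-21)*(4 - 3) = 2*(-4)/(-9) - (-21) = 2*(-4)*(-⅑) - 7*(-3) = 8/9 + 21 = 197/9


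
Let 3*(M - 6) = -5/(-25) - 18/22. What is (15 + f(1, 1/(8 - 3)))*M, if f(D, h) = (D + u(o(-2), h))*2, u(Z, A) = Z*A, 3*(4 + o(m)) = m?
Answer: 217012/2475 ≈ 87.682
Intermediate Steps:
M = 956/165 (M = 6 + (-5/(-25) - 18/22)/3 = 6 + (-5*(-1/25) - 18*1/22)/3 = 6 + (⅕ - 9/11)/3 = 6 + (⅓)*(-34/55) = 6 - 34/165 = 956/165 ≈ 5.7939)
o(m) = -4 + m/3
u(Z, A) = A*Z
f(D, h) = 2*D - 28*h/3 (f(D, h) = (D + h*(-4 + (⅓)*(-2)))*2 = (D + h*(-4 - ⅔))*2 = (D + h*(-14/3))*2 = (D - 14*h/3)*2 = 2*D - 28*h/3)
(15 + f(1, 1/(8 - 3)))*M = (15 + (2*1 - 28/(3*(8 - 3))))*(956/165) = (15 + (2 - 28/3/5))*(956/165) = (15 + (2 - 28/3*⅕))*(956/165) = (15 + (2 - 28/15))*(956/165) = (15 + 2/15)*(956/165) = (227/15)*(956/165) = 217012/2475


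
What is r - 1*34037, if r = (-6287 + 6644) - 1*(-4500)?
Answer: -29180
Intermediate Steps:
r = 4857 (r = 357 + 4500 = 4857)
r - 1*34037 = 4857 - 1*34037 = 4857 - 34037 = -29180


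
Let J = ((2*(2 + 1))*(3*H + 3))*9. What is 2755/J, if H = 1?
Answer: 2755/324 ≈ 8.5031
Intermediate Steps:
J = 324 (J = ((2*(2 + 1))*(3*1 + 3))*9 = ((2*3)*(3 + 3))*9 = (6*6)*9 = 36*9 = 324)
2755/J = 2755/324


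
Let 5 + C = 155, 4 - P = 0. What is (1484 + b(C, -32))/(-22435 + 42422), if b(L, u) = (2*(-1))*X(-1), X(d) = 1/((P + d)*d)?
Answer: 4454/59961 ≈ 0.074282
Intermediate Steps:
P = 4 (P = 4 - 1*0 = 4 + 0 = 4)
C = 150 (C = -5 + 155 = 150)
X(d) = 1/(d*(4 + d)) (X(d) = 1/((4 + d)*d) = 1/(d*(4 + d)))
b(L, u) = 2/3 (b(L, u) = (2*(-1))*(1/((-1)*(4 - 1))) = -(-2)/3 = -2*(-1/3) = 2/3)
(1484 + b(C, -32))/(-22435 + 42422) = (1484 + 2/3)/(-22435 + 42422) = (4454/3)/19987 = (4454/3)*(1/19987) = 4454/59961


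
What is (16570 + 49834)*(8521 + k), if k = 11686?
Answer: 1341825628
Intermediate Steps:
(16570 + 49834)*(8521 + k) = (16570 + 49834)*(8521 + 11686) = 66404*20207 = 1341825628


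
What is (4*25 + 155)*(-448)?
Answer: -114240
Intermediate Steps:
(4*25 + 155)*(-448) = (100 + 155)*(-448) = 255*(-448) = -114240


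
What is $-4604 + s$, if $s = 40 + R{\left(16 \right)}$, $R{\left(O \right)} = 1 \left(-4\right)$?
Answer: $-4568$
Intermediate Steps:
$R{\left(O \right)} = -4$
$s = 36$ ($s = 40 - 4 = 36$)
$-4604 + s = -4604 + 36 = -4568$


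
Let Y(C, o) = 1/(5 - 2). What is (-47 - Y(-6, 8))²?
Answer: 20164/9 ≈ 2240.4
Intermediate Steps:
Y(C, o) = ⅓ (Y(C, o) = 1/3 = ⅓)
(-47 - Y(-6, 8))² = (-47 - 1*⅓)² = (-47 - ⅓)² = (-142/3)² = 20164/9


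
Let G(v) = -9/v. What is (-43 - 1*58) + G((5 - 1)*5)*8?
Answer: -523/5 ≈ -104.60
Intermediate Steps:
(-43 - 1*58) + G((5 - 1)*5)*8 = (-43 - 1*58) - 9*1/(5*(5 - 1))*8 = (-43 - 58) - 9/(4*5)*8 = -101 - 9/20*8 = -101 - 18/5 = -523/5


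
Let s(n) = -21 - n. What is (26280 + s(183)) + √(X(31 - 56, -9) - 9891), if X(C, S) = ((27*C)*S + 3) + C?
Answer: 26076 + I*√3838 ≈ 26076.0 + 61.952*I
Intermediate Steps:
X(C, S) = 3 + C + 27*C*S (X(C, S) = (27*C*S + 3) + C = (3 + 27*C*S) + C = 3 + C + 27*C*S)
(26280 + s(183)) + √(X(31 - 56, -9) - 9891) = (26280 + (-21 - 1*183)) + √((3 + (31 - 56) + 27*(31 - 56)*(-9)) - 9891) = (26280 + (-21 - 183)) + √((3 - 25 + 27*(-25)*(-9)) - 9891) = (26280 - 204) + √((3 - 25 + 6075) - 9891) = 26076 + √(6053 - 9891) = 26076 + √(-3838) = 26076 + I*√3838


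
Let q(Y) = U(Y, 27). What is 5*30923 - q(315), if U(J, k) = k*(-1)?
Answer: 154642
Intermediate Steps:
U(J, k) = -k
q(Y) = -27 (q(Y) = -1*27 = -27)
5*30923 - q(315) = 5*30923 - 1*(-27) = 154615 + 27 = 154642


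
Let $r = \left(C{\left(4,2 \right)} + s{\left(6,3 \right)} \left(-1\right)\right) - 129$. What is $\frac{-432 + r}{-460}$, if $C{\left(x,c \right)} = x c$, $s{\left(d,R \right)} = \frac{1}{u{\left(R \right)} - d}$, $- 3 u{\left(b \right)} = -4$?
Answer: $\frac{7739}{6440} \approx 1.2017$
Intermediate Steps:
$u{\left(b \right)} = \frac{4}{3}$ ($u{\left(b \right)} = \left(- \frac{1}{3}\right) \left(-4\right) = \frac{4}{3}$)
$s{\left(d,R \right)} = \frac{1}{\frac{4}{3} - d}$
$C{\left(x,c \right)} = c x$
$r = - \frac{1691}{14}$ ($r = \left(2 \cdot 4 + - \frac{3}{-4 + 3 \cdot 6} \left(-1\right)\right) - 129 = \left(8 + - \frac{3}{-4 + 18} \left(-1\right)\right) - 129 = \left(8 + - \frac{3}{14} \left(-1\right)\right) - 129 = \left(8 + \left(-3\right) \frac{1}{14} \left(-1\right)\right) - 129 = \left(8 - - \frac{3}{14}\right) - 129 = \left(8 + \frac{3}{14}\right) - 129 = \frac{115}{14} - 129 = - \frac{1691}{14} \approx -120.79$)
$\frac{-432 + r}{-460} = \frac{-432 - \frac{1691}{14}}{-460} = \left(- \frac{7739}{14}\right) \left(- \frac{1}{460}\right) = \frac{7739}{6440}$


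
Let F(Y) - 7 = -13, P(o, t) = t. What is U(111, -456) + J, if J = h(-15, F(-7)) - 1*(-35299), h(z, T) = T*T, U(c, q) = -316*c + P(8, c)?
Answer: 370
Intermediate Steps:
F(Y) = -6 (F(Y) = 7 - 13 = -6)
U(c, q) = -315*c (U(c, q) = -316*c + c = -315*c)
h(z, T) = T²
J = 35335 (J = (-6)² - 1*(-35299) = 36 + 35299 = 35335)
U(111, -456) + J = -315*111 + 35335 = -34965 + 35335 = 370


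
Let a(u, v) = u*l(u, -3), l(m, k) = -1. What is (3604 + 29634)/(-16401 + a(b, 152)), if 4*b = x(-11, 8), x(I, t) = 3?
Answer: -132952/65607 ≈ -2.0265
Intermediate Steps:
b = ¾ (b = (¼)*3 = ¾ ≈ 0.75000)
a(u, v) = -u (a(u, v) = u*(-1) = -u)
(3604 + 29634)/(-16401 + a(b, 152)) = (3604 + 29634)/(-16401 - 1*¾) = 33238/(-16401 - ¾) = 33238/(-65607/4) = 33238*(-4/65607) = -132952/65607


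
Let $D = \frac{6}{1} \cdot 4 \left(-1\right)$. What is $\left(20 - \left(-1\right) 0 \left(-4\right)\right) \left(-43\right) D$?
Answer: $20640$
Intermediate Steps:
$D = -24$ ($D = 6 \cdot 1 \cdot 4 \left(-1\right) = 6 \cdot 4 \left(-1\right) = 24 \left(-1\right) = -24$)
$\left(20 - \left(-1\right) 0 \left(-4\right)\right) \left(-43\right) D = \left(20 - \left(-1\right) 0 \left(-4\right)\right) \left(-43\right) \left(-24\right) = \left(20 - 0 \left(-4\right)\right) \left(-43\right) \left(-24\right) = \left(20 - 0\right) \left(-43\right) \left(-24\right) = \left(20 + 0\right) \left(-43\right) \left(-24\right) = 20 \left(-43\right) \left(-24\right) = \left(-860\right) \left(-24\right) = 20640$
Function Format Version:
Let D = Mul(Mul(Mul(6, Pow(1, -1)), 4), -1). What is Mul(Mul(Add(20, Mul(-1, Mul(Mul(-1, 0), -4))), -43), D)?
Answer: 20640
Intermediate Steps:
D = -24 (D = Mul(Mul(Mul(6, 1), 4), -1) = Mul(Mul(6, 4), -1) = Mul(24, -1) = -24)
Mul(Mul(Add(20, Mul(-1, Mul(Mul(-1, 0), -4))), -43), D) = Mul(Mul(Add(20, Mul(-1, Mul(Mul(-1, 0), -4))), -43), -24) = Mul(Mul(Add(20, Mul(-1, Mul(0, -4))), -43), -24) = Mul(Mul(Add(20, Mul(-1, 0)), -43), -24) = Mul(Mul(Add(20, 0), -43), -24) = Mul(Mul(20, -43), -24) = Mul(-860, -24) = 20640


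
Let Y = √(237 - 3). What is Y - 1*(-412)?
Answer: 412 + 3*√26 ≈ 427.30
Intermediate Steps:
Y = 3*√26 (Y = √234 = 3*√26 ≈ 15.297)
Y - 1*(-412) = 3*√26 - 1*(-412) = 3*√26 + 412 = 412 + 3*√26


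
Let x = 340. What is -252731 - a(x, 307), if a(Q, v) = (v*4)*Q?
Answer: -670251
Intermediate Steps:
a(Q, v) = 4*Q*v (a(Q, v) = (4*v)*Q = 4*Q*v)
-252731 - a(x, 307) = -252731 - 4*340*307 = -252731 - 1*417520 = -252731 - 417520 = -670251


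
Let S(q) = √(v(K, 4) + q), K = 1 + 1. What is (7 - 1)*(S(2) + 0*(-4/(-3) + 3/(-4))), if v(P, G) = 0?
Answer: 6*√2 ≈ 8.4853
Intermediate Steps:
K = 2
S(q) = √q (S(q) = √(0 + q) = √q)
(7 - 1)*(S(2) + 0*(-4/(-3) + 3/(-4))) = (7 - 1)*(√2 + 0*(-4/(-3) + 3/(-4))) = 6*(√2 + 0*(-4*(-⅓) + 3*(-¼))) = 6*(√2 + 0*(4/3 - ¾)) = 6*(√2 + 0*(7/12)) = 6*(√2 + 0) = 6*√2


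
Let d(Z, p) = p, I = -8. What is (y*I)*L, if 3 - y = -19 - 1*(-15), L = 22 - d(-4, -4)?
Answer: -1456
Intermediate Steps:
L = 26 (L = 22 - 1*(-4) = 22 + 4 = 26)
y = 7 (y = 3 - (-19 - 1*(-15)) = 3 - (-19 + 15) = 3 - 1*(-4) = 3 + 4 = 7)
(y*I)*L = (7*(-8))*26 = -56*26 = -1456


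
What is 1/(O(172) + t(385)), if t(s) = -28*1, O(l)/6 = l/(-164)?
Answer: -41/1406 ≈ -0.029161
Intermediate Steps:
O(l) = -3*l/82 (O(l) = 6*(l/(-164)) = 6*(l*(-1/164)) = 6*(-l/164) = -3*l/82)
t(s) = -28
1/(O(172) + t(385)) = 1/(-3/82*172 - 28) = 1/(-258/41 - 28) = 1/(-1406/41) = -41/1406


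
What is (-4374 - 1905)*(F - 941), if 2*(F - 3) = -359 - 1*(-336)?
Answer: 11923821/2 ≈ 5.9619e+6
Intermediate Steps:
F = -17/2 (F = 3 + (-359 - 1*(-336))/2 = 3 + (-359 + 336)/2 = 3 + (½)*(-23) = 3 - 23/2 = -17/2 ≈ -8.5000)
(-4374 - 1905)*(F - 941) = (-4374 - 1905)*(-17/2 - 941) = -6279*(-1899/2) = 11923821/2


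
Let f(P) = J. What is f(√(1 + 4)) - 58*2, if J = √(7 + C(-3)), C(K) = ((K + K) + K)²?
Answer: -116 + 2*√22 ≈ -106.62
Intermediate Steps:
C(K) = 9*K² (C(K) = (2*K + K)² = (3*K)² = 9*K²)
J = 2*√22 (J = √(7 + 9*(-3)²) = √(7 + 9*9) = √(7 + 81) = √88 = 2*√22 ≈ 9.3808)
f(P) = 2*√22
f(√(1 + 4)) - 58*2 = 2*√22 - 58*2 = 2*√22 - 116 = -116 + 2*√22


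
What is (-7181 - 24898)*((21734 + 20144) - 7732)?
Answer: -1095369534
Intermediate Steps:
(-7181 - 24898)*((21734 + 20144) - 7732) = -32079*(41878 - 7732) = -32079*34146 = -1095369534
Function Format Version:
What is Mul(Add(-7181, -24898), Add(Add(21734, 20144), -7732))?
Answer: -1095369534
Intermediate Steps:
Mul(Add(-7181, -24898), Add(Add(21734, 20144), -7732)) = Mul(-32079, Add(41878, -7732)) = Mul(-32079, 34146) = -1095369534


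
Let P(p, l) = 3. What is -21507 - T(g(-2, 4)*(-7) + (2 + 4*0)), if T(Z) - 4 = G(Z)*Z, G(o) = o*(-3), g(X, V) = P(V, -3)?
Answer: -20428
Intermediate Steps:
g(X, V) = 3
G(o) = -3*o
T(Z) = 4 - 3*Z**2 (T(Z) = 4 + (-3*Z)*Z = 4 - 3*Z**2)
-21507 - T(g(-2, 4)*(-7) + (2 + 4*0)) = -21507 - (4 - 3*(3*(-7) + (2 + 4*0))**2) = -21507 - (4 - 3*(-21 + (2 + 0))**2) = -21507 - (4 - 3*(-21 + 2)**2) = -21507 - (4 - 3*(-19)**2) = -21507 - (4 - 3*361) = -21507 - (4 - 1083) = -21507 - 1*(-1079) = -21507 + 1079 = -20428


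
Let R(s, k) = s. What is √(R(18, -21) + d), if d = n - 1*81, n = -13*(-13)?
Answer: √106 ≈ 10.296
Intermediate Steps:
n = 169
d = 88 (d = 169 - 1*81 = 169 - 81 = 88)
√(R(18, -21) + d) = √(18 + 88) = √106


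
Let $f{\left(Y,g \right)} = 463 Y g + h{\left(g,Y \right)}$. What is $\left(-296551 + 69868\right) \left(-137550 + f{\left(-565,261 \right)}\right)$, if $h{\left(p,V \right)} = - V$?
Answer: $15508127550240$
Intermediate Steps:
$f{\left(Y,g \right)} = - Y + 463 Y g$ ($f{\left(Y,g \right)} = 463 Y g - Y = - Y + 463 Y g$)
$\left(-296551 + 69868\right) \left(-137550 + f{\left(-565,261 \right)}\right) = \left(-296551 + 69868\right) \left(-137550 - 565 \left(-1 + 463 \cdot 261\right)\right) = - 226683 \left(-137550 - 565 \left(-1 + 120843\right)\right) = - 226683 \left(-137550 - 68275730\right) = \left(-226683\right) \left(-68413280\right) = 15508127550240$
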